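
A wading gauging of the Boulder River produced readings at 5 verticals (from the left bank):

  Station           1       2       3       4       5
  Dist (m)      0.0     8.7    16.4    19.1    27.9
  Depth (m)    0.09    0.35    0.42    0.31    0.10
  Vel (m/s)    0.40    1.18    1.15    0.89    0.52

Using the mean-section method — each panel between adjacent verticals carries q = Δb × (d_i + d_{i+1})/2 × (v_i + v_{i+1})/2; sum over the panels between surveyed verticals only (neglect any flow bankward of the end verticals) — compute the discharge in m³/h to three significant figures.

Panel 1-2: Δb = 8.7 m, d̄ = (0.09+0.35)/2 = 0.22, v̄ = (0.40+1.18)/2 = 0.79 → q = 8.7×0.22×0.79 = 1.512 m³/s
Panel 2-3: Δb = 7.7 m, d̄ = (0.35+0.42)/2 = 0.385, v̄ = (1.18+1.15)/2 = 1.165 → q = 7.7×0.385×1.165 = 3.454 m³/s
Panel 3-4: Δb = 2.7 m, d̄ = (0.42+0.31)/2 = 0.365, v̄ = (1.15+0.89)/2 = 1.02 → q = 2.7×0.365×1.02 = 1.005 m³/s
Panel 4-5: Δb = 8.8 m, d̄ = (0.31+0.10)/2 = 0.205, v̄ = (0.89+0.52)/2 = 0.705 → q = 8.8×0.205×0.705 = 1.272 m³/s
Q = Σ q = 7.243 m³/s
= 7.243 × 3600 = 26070 m³/h

26100 m³/h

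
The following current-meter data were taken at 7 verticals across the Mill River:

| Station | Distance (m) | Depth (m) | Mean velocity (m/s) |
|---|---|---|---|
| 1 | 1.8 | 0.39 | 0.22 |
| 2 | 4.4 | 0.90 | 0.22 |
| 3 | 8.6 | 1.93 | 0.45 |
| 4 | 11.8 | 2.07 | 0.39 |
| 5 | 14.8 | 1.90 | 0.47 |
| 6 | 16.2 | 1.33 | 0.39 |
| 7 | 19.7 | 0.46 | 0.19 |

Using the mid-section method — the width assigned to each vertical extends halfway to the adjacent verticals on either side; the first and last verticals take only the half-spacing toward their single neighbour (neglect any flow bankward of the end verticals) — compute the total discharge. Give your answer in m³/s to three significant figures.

9.89 m³/s

w_1 = (4.4 − 1.8)/2 = 1.3 m; q_1 = 0.22 × 0.39 × 1.3 = 0.1115 m³/s
w_2 = (8.6 − 1.8)/2 = 3.4 m; q_2 = 0.22 × 0.90 × 3.4 = 0.6732 m³/s
w_3 = (11.8 − 4.4)/2 = 3.7 m; q_3 = 0.45 × 1.93 × 3.7 = 3.213 m³/s
w_4 = (14.8 − 8.6)/2 = 3.1 m; q_4 = 0.39 × 2.07 × 3.1 = 2.503 m³/s
w_5 = (16.2 − 11.8)/2 = 2.2 m; q_5 = 0.47 × 1.90 × 2.2 = 1.965 m³/s
w_6 = (19.7 − 14.8)/2 = 2.45 m; q_6 = 0.39 × 1.33 × 2.45 = 1.271 m³/s
w_7 = (19.7 − 16.2)/2 = 1.75 m; q_7 = 0.19 × 0.46 × 1.75 = 0.1530 m³/s
Q = Σ qᵢ = 9.889 m³/s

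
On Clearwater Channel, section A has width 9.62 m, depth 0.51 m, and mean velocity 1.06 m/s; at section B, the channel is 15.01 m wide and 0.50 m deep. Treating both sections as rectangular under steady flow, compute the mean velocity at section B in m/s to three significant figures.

Q = A₁V₁ = (9.62×0.51) × 1.06 = 5.201 m³/s
A₂ = 15.01 × 0.50 = 7.505 m²
V₂ = Q/A₂ = 5.201/7.505 = 0.6929 m/s

0.693 m/s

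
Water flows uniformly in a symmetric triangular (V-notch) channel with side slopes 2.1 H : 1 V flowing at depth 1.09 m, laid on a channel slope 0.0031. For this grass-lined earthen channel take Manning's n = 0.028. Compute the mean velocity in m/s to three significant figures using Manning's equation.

1.24 m/s

A = z·y² = 2.1×1.09² = 2.495 m²
P = 2y√(1+z²) = 2×1.09×√(1+2.1²) = 5.071 m
R = A/P = 2.495/5.071 = 0.4921 m
Q = (1/n)·A·R^(2/3)·S^(1/2) = (1/0.028) × 2.495 × 0.4921^(2/3) × 0.0031^(1/2) = 3.092 m³/s
V = Q/A = 3.092/2.495 = 1.239 m/s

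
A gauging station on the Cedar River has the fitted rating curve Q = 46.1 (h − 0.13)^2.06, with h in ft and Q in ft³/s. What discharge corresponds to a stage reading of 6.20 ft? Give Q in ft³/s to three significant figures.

1890 ft³/s

Q = 46.1 × (6.20 − 0.13)^2.06 = 46.1 × 6.07^2.06 = 1893 ft³/s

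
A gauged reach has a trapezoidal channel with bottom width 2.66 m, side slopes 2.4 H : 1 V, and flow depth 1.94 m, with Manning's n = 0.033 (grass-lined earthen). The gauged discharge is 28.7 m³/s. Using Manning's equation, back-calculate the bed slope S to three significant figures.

A = (b + z·y)·y = (2.66 + 2.4×1.94)×1.94 = 14.19 m²
P = b + 2y√(1+z²) = 2.66 + 2×1.94×√(1+2.4²) = 12.75 m
R = A/P = 14.19/12.75 = 1.113 m
S = (Q·n / (1·A·R^(2/3)))² = (28.7×0.033 / (1×14.19×1.074))² = 0.003859

0.00386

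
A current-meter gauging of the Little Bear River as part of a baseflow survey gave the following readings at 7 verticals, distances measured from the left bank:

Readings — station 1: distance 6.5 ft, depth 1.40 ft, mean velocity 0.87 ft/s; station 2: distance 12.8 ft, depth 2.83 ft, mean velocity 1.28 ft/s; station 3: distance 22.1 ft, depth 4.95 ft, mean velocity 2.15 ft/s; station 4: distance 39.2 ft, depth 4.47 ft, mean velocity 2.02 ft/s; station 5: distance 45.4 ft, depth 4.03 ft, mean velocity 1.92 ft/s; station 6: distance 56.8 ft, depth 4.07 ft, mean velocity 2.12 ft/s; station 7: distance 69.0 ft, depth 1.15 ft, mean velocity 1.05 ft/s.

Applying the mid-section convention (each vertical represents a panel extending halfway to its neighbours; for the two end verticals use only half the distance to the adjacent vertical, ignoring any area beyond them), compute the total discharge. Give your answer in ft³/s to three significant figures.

455 ft³/s

w_1 = (12.8 − 6.5)/2 = 3.15 ft; q_1 = 0.87 × 1.40 × 3.15 = 3.837 ft³/s
w_2 = (22.1 − 6.5)/2 = 7.8 ft; q_2 = 1.28 × 2.83 × 7.8 = 28.25 ft³/s
w_3 = (39.2 − 12.8)/2 = 13.2 ft; q_3 = 2.15 × 4.95 × 13.2 = 140.5 ft³/s
w_4 = (45.4 − 22.1)/2 = 11.65 ft; q_4 = 2.02 × 4.47 × 11.65 = 105.2 ft³/s
w_5 = (56.8 − 39.2)/2 = 8.8 ft; q_5 = 1.92 × 4.03 × 8.8 = 68.09 ft³/s
w_6 = (69.0 − 45.4)/2 = 11.8 ft; q_6 = 2.12 × 4.07 × 11.8 = 101.8 ft³/s
w_7 = (69.0 − 56.8)/2 = 6.1 ft; q_7 = 1.05 × 1.15 × 6.1 = 7.366 ft³/s
Q = Σ qᵢ = 455.0 ft³/s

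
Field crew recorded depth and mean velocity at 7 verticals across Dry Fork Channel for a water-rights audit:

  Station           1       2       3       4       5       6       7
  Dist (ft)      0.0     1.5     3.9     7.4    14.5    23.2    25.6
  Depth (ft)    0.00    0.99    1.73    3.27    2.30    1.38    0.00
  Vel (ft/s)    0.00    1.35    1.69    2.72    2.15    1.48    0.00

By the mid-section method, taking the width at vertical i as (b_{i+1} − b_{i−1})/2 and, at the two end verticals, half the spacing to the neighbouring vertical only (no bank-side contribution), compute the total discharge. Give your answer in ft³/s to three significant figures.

w_2 = (3.9 − 0.0)/2 = 1.95 ft; q_2 = 1.35 × 0.99 × 1.95 = 2.606 ft³/s
w_3 = (7.4 − 1.5)/2 = 2.95 ft; q_3 = 1.69 × 1.73 × 2.95 = 8.625 ft³/s
w_4 = (14.5 − 3.9)/2 = 5.3 ft; q_4 = 2.72 × 3.27 × 5.3 = 47.14 ft³/s
w_5 = (23.2 − 7.4)/2 = 7.9 ft; q_5 = 2.15 × 2.30 × 7.9 = 39.07 ft³/s
w_6 = (25.6 − 14.5)/2 = 5.55 ft; q_6 = 1.48 × 1.38 × 5.55 = 11.34 ft³/s
Stations 1, 7 contribute zero (depth or velocity is 0).
Q = Σ qᵢ = 108.8 ft³/s

109 ft³/s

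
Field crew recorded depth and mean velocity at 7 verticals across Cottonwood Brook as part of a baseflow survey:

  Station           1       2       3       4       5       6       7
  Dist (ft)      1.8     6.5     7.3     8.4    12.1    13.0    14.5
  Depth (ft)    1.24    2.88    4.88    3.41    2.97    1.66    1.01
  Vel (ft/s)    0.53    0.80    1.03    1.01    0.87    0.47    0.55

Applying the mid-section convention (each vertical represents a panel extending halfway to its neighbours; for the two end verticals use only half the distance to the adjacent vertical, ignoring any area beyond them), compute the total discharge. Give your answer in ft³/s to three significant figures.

w_1 = (6.5 − 1.8)/2 = 2.35 ft; q_1 = 0.53 × 1.24 × 2.35 = 1.544 ft³/s
w_2 = (7.3 − 1.8)/2 = 2.75 ft; q_2 = 0.80 × 2.88 × 2.75 = 6.336 ft³/s
w_3 = (8.4 − 6.5)/2 = 0.95 ft; q_3 = 1.03 × 4.88 × 0.95 = 4.775 ft³/s
w_4 = (12.1 − 7.3)/2 = 2.4 ft; q_4 = 1.01 × 3.41 × 2.4 = 8.266 ft³/s
w_5 = (13.0 − 8.4)/2 = 2.3 ft; q_5 = 0.87 × 2.97 × 2.3 = 5.943 ft³/s
w_6 = (14.5 − 12.1)/2 = 1.2 ft; q_6 = 0.47 × 1.66 × 1.2 = 0.9362 ft³/s
w_7 = (14.5 − 13.0)/2 = 0.75 ft; q_7 = 0.55 × 1.01 × 0.75 = 0.4166 ft³/s
Q = Σ qᵢ = 28.22 ft³/s

28.2 ft³/s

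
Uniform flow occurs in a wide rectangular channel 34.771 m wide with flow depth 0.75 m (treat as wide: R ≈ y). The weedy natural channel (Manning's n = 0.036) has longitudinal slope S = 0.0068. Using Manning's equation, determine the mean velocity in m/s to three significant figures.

1.89 m/s

A = b·y = 34.771 × 0.75 = 26.08 m²
Wide channel: R ≈ y = 0.75 m
Q = (1/n)·A·R^(2/3)·S^(1/2) = (1/0.036) × 26.08 × 0.7500^(2/3) × 0.0068^(1/2) = 49.31 m³/s
V = Q/A = 49.31/26.08 = 1.891 m/s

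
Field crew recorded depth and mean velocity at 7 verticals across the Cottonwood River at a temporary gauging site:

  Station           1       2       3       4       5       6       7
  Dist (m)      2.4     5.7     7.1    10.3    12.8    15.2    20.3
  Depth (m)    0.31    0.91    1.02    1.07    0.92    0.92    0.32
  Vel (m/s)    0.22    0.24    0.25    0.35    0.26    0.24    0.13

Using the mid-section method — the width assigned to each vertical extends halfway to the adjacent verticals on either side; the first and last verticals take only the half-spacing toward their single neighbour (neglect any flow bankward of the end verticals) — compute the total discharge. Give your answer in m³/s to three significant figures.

3.80 m³/s

w_1 = (5.7 − 2.4)/2 = 1.65 m; q_1 = 0.22 × 0.31 × 1.65 = 0.1125 m³/s
w_2 = (7.1 − 2.4)/2 = 2.35 m; q_2 = 0.24 × 0.91 × 2.35 = 0.5132 m³/s
w_3 = (10.3 − 5.7)/2 = 2.3 m; q_3 = 0.25 × 1.02 × 2.3 = 0.5865 m³/s
w_4 = (12.8 − 7.1)/2 = 2.85 m; q_4 = 0.35 × 1.07 × 2.85 = 1.067 m³/s
w_5 = (15.2 − 10.3)/2 = 2.45 m; q_5 = 0.26 × 0.92 × 2.45 = 0.5860 m³/s
w_6 = (20.3 − 12.8)/2 = 3.75 m; q_6 = 0.24 × 0.92 × 3.75 = 0.8280 m³/s
w_7 = (20.3 − 15.2)/2 = 2.55 m; q_7 = 0.13 × 0.32 × 2.55 = 0.1061 m³/s
Q = Σ qᵢ = 3.800 m³/s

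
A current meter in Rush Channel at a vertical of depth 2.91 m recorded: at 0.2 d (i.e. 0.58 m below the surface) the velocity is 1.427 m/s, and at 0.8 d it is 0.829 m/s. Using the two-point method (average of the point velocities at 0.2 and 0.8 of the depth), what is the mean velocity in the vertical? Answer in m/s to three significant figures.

1.13 m/s

v̄ = (1.427 + 0.829) / 2 = 1.128 m/s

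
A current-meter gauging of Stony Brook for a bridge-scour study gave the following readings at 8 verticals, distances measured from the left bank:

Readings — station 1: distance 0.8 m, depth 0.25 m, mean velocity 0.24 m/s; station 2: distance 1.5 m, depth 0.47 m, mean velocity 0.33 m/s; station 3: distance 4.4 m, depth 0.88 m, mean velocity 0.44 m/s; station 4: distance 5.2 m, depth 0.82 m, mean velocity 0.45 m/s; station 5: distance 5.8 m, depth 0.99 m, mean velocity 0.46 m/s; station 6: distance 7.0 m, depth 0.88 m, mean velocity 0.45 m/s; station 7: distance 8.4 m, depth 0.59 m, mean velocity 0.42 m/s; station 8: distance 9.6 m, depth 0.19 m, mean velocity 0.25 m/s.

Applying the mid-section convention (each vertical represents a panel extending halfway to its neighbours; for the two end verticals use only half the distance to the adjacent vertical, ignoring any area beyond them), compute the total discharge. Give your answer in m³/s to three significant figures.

2.55 m³/s

w_1 = (1.5 − 0.8)/2 = 0.35 m; q_1 = 0.24 × 0.25 × 0.35 = 0.02100 m³/s
w_2 = (4.4 − 0.8)/2 = 1.8 m; q_2 = 0.33 × 0.47 × 1.8 = 0.2792 m³/s
w_3 = (5.2 − 1.5)/2 = 1.85 m; q_3 = 0.44 × 0.88 × 1.85 = 0.7163 m³/s
w_4 = (5.8 − 4.4)/2 = 0.7 m; q_4 = 0.45 × 0.82 × 0.7 = 0.2583 m³/s
w_5 = (7.0 − 5.2)/2 = 0.9 m; q_5 = 0.46 × 0.99 × 0.9 = 0.4099 m³/s
w_6 = (8.4 − 5.8)/2 = 1.3 m; q_6 = 0.45 × 0.88 × 1.3 = 0.5148 m³/s
w_7 = (9.6 − 7.0)/2 = 1.3 m; q_7 = 0.42 × 0.59 × 1.3 = 0.3221 m³/s
w_8 = (9.6 − 8.4)/2 = 0.6 m; q_8 = 0.25 × 0.19 × 0.6 = 0.02850 m³/s
Q = Σ qᵢ = 2.550 m³/s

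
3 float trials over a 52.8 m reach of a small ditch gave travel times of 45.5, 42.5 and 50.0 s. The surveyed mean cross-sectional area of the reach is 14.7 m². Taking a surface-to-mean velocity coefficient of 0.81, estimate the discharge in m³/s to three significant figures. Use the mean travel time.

13.7 m³/s

t̄ = (45.5 + 42.5 + 50.0) / 3 = 46 s
v_surface = L / t̄ = 52.8 / 46 = 1.148 m/s
v_mean = 0.81 × 1.148 = 0.9297 m/s
Q = A × v_mean = 14.7 × 0.9297 = 13.67 m³/s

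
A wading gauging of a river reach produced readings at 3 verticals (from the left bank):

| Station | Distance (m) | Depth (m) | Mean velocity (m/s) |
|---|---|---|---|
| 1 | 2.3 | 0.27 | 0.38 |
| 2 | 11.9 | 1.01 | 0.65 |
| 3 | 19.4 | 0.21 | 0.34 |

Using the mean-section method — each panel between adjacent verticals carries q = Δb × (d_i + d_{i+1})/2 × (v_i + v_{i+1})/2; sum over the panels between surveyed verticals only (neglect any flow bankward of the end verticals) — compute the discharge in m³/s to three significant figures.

Panel 1-2: Δb = 9.6 m, d̄ = (0.27+1.01)/2 = 0.64, v̄ = (0.38+0.65)/2 = 0.515 → q = 9.6×0.64×0.515 = 3.164 m³/s
Panel 2-3: Δb = 7.5 m, d̄ = (1.01+0.21)/2 = 0.61, v̄ = (0.65+0.34)/2 = 0.495 → q = 7.5×0.61×0.495 = 2.265 m³/s
Q = Σ q = 5.429 m³/s

5.43 m³/s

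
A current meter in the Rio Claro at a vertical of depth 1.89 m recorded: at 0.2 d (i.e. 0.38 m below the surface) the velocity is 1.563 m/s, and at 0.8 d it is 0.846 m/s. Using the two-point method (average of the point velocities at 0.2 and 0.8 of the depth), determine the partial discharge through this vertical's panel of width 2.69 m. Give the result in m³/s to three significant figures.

6.12 m³/s

v̄ = (1.563 + 0.846) / 2 = 1.205 m/s
q = v̄ × d × w = 1.205 × 1.89 × 2.69 = 6.124 m³/s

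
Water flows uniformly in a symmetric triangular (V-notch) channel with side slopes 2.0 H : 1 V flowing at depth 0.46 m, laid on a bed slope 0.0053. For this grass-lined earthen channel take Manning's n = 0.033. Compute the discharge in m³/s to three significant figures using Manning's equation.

0.325 m³/s

A = z·y² = 2.0×0.46² = 0.4232 m²
P = 2y√(1+z²) = 2×0.46×√(1+2.0²) = 2.057 m
R = A/P = 0.4232/2.057 = 0.2057 m
Q = (1/n)·A·R^(2/3)·S^(1/2) = (1/0.033) × 0.4232 × 0.2057^(2/3) × 0.0053^(1/2) = 0.3254 m³/s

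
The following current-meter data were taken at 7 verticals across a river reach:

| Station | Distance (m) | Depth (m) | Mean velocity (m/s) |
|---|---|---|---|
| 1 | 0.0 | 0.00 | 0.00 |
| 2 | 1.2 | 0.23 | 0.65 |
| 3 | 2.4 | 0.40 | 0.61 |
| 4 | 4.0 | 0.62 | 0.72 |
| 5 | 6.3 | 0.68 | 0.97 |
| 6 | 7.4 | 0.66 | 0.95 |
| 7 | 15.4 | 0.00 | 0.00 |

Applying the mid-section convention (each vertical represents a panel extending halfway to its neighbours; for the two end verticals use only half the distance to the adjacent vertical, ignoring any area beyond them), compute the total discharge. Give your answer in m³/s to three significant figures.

5.37 m³/s

w_2 = (2.4 − 0.0)/2 = 1.2 m; q_2 = 0.65 × 0.23 × 1.2 = 0.1794 m³/s
w_3 = (4.0 − 1.2)/2 = 1.4 m; q_3 = 0.61 × 0.40 × 1.4 = 0.3416 m³/s
w_4 = (6.3 − 2.4)/2 = 1.95 m; q_4 = 0.72 × 0.62 × 1.95 = 0.8705 m³/s
w_5 = (7.4 − 4.0)/2 = 1.7 m; q_5 = 0.97 × 0.68 × 1.7 = 1.121 m³/s
w_6 = (15.4 − 6.3)/2 = 4.55 m; q_6 = 0.95 × 0.66 × 4.55 = 2.853 m³/s
Stations 1, 7 contribute zero (depth or velocity is 0).
Q = Σ qᵢ = 5.366 m³/s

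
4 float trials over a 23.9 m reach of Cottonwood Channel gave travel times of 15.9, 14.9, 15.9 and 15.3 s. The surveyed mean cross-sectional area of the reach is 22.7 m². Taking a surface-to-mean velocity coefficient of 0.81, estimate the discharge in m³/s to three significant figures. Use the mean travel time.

t̄ = (15.9 + 14.9 + 15.9 + 15.3) / 4 = 15.5 s
v_surface = L / t̄ = 23.9 / 15.5 = 1.542 m/s
v_mean = 0.81 × 1.542 = 1.249 m/s
Q = A × v_mean = 22.7 × 1.249 = 28.35 m³/s

28.4 m³/s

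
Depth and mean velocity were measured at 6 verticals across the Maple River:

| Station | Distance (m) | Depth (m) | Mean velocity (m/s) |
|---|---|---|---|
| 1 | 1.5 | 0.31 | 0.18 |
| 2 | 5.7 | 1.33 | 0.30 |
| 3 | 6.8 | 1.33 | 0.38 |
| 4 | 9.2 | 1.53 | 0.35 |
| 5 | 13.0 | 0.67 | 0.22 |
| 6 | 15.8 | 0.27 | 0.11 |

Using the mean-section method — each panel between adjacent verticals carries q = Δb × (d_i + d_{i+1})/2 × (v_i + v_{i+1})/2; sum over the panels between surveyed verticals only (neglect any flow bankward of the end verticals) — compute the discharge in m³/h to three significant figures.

Panel 1-2: Δb = 4.2 m, d̄ = (0.31+1.33)/2 = 0.82, v̄ = (0.18+0.30)/2 = 0.24 → q = 4.2×0.82×0.24 = 0.8266 m³/s
Panel 2-3: Δb = 1.1 m, d̄ = (1.33+1.33)/2 = 1.33, v̄ = (0.30+0.38)/2 = 0.34 → q = 1.1×1.33×0.34 = 0.4974 m³/s
Panel 3-4: Δb = 2.4 m, d̄ = (1.33+1.53)/2 = 1.43, v̄ = (0.38+0.35)/2 = 0.365 → q = 2.4×1.43×0.365 = 1.253 m³/s
Panel 4-5: Δb = 3.8 m, d̄ = (1.53+0.67)/2 = 1.1, v̄ = (0.35+0.22)/2 = 0.285 → q = 3.8×1.1×0.285 = 1.191 m³/s
Panel 5-6: Δb = 2.8 m, d̄ = (0.67+0.27)/2 = 0.47, v̄ = (0.22+0.11)/2 = 0.165 → q = 2.8×0.47×0.165 = 0.2171 m³/s
Q = Σ q = 3.985 m³/s
= 3.985 × 3600 = 14350 m³/h

14300 m³/h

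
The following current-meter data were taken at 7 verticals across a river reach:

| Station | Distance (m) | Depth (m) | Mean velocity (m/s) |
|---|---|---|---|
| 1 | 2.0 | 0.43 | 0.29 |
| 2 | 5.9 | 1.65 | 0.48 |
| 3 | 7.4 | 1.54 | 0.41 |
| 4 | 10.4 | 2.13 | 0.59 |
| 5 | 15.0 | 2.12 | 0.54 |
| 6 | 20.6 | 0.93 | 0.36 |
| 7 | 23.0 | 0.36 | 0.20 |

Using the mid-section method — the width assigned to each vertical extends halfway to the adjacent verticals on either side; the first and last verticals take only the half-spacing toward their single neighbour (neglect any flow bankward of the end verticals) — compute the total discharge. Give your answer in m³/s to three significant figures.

15.8 m³/s

w_1 = (5.9 − 2.0)/2 = 1.95 m; q_1 = 0.29 × 0.43 × 1.95 = 0.2432 m³/s
w_2 = (7.4 − 2.0)/2 = 2.7 m; q_2 = 0.48 × 1.65 × 2.7 = 2.138 m³/s
w_3 = (10.4 − 5.9)/2 = 2.25 m; q_3 = 0.41 × 1.54 × 2.25 = 1.421 m³/s
w_4 = (15.0 − 7.4)/2 = 3.8 m; q_4 = 0.59 × 2.13 × 3.8 = 4.775 m³/s
w_5 = (20.6 − 10.4)/2 = 5.1 m; q_5 = 0.54 × 2.12 × 5.1 = 5.838 m³/s
w_6 = (23.0 − 15.0)/2 = 4 m; q_6 = 0.36 × 0.93 × 4 = 1.339 m³/s
w_7 = (23.0 − 20.6)/2 = 1.2 m; q_7 = 0.20 × 0.36 × 1.2 = 0.08640 m³/s
Q = Σ qᵢ = 15.84 m³/s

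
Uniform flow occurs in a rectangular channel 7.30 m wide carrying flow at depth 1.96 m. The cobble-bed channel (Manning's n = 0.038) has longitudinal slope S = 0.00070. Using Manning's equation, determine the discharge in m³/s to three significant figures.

A = b·y = 7.30 × 1.96 = 14.31 m²
P = b + 2y = 7.30 + 2×1.96 = 11.22 m
R = A/P = 14.31/11.22 = 1.275 m
Q = (1/n)·A·R^(2/3)·S^(1/2) = (1/0.038) × 14.31 × 1.275^(2/3) × 0.00070^(1/2) = 11.71 m³/s

11.7 m³/s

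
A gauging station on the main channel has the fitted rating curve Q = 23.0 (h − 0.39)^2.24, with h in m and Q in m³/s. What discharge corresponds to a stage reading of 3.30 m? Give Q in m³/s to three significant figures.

252 m³/s

Q = 23.0 × (3.30 − 0.39)^2.24 = 23.0 × 2.91^2.24 = 251.7 m³/s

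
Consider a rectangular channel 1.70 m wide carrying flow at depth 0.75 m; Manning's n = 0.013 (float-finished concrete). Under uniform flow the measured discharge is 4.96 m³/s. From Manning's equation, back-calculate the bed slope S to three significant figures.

A = b·y = 1.70 × 0.75 = 1.275 m²
P = b + 2y = 1.70 + 2×0.75 = 3.200 m
R = A/P = 1.275/3.200 = 0.3984 m
S = (Q·n / (1·A·R^(2/3)))² = (4.96×0.013 / (1×1.275×0.5415))² = 0.008723

0.00872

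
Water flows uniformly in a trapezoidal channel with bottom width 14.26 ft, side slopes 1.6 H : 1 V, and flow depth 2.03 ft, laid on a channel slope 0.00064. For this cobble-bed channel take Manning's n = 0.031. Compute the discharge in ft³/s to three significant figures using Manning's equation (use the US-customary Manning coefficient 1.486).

59.5 ft³/s

A = (b + z·y)·y = (14.26 + 1.6×2.03)×2.03 = 35.54 ft²
P = b + 2y√(1+z²) = 14.26 + 2×2.03×√(1+1.6²) = 21.92 ft
R = A/P = 35.54/21.92 = 1.621 ft
Q = (1.486/n)·A·R^(2/3)·S^(1/2) = (1.486/0.031) × 35.54 × 1.621^(2/3) × 0.00064^(1/2) = 59.48 ft³/s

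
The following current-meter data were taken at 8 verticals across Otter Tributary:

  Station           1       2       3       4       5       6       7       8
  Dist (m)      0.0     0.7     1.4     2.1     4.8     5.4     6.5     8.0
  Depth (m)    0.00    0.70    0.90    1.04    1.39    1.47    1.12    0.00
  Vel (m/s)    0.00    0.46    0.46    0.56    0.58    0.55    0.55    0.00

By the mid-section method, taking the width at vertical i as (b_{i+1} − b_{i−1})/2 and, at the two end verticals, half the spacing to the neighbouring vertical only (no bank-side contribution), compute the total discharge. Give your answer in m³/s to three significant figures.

4.32 m³/s

w_2 = (1.4 − 0.0)/2 = 0.7 m; q_2 = 0.46 × 0.70 × 0.7 = 0.2254 m³/s
w_3 = (2.1 − 0.7)/2 = 0.7 m; q_3 = 0.46 × 0.90 × 0.7 = 0.2898 m³/s
w_4 = (4.8 − 1.4)/2 = 1.7 m; q_4 = 0.56 × 1.04 × 1.7 = 0.9901 m³/s
w_5 = (5.4 − 2.1)/2 = 1.65 m; q_5 = 0.58 × 1.39 × 1.65 = 1.330 m³/s
w_6 = (6.5 − 4.8)/2 = 0.85 m; q_6 = 0.55 × 1.47 × 0.85 = 0.6872 m³/s
w_7 = (8.0 − 5.4)/2 = 1.3 m; q_7 = 0.55 × 1.12 × 1.3 = 0.8008 m³/s
Stations 1, 8 contribute zero (depth or velocity is 0).
Q = Σ qᵢ = 4.324 m³/s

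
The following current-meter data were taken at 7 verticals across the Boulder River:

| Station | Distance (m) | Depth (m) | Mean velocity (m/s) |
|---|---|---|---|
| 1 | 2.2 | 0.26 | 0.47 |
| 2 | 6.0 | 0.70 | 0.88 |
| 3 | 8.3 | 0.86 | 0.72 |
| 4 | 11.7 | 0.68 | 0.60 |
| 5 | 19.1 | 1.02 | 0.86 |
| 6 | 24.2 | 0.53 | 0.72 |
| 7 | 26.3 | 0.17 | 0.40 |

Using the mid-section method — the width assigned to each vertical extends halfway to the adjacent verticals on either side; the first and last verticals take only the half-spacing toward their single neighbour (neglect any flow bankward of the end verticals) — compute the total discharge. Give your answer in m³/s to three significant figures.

13.0 m³/s

w_1 = (6.0 − 2.2)/2 = 1.9 m; q_1 = 0.47 × 0.26 × 1.9 = 0.2322 m³/s
w_2 = (8.3 − 2.2)/2 = 3.05 m; q_2 = 0.88 × 0.70 × 3.05 = 1.879 m³/s
w_3 = (11.7 − 6.0)/2 = 2.85 m; q_3 = 0.72 × 0.86 × 2.85 = 1.765 m³/s
w_4 = (19.1 − 8.3)/2 = 5.4 m; q_4 = 0.60 × 0.68 × 5.4 = 2.203 m³/s
w_5 = (24.2 − 11.7)/2 = 6.25 m; q_5 = 0.86 × 1.02 × 6.25 = 5.483 m³/s
w_6 = (26.3 − 19.1)/2 = 3.6 m; q_6 = 0.72 × 0.53 × 3.6 = 1.374 m³/s
w_7 = (26.3 − 24.2)/2 = 1.05 m; q_7 = 0.40 × 0.17 × 1.05 = 0.07140 m³/s
Q = Σ qᵢ = 13.01 m³/s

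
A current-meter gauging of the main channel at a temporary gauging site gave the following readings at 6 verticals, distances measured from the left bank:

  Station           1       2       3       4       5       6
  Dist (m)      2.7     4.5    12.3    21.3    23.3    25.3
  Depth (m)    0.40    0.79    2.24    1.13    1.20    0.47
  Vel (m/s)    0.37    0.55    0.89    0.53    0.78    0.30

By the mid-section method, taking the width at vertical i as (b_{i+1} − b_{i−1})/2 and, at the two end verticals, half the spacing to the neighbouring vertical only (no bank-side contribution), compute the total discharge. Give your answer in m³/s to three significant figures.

24.3 m³/s

w_1 = (4.5 − 2.7)/2 = 0.9 m; q_1 = 0.37 × 0.40 × 0.9 = 0.1332 m³/s
w_2 = (12.3 − 2.7)/2 = 4.8 m; q_2 = 0.55 × 0.79 × 4.8 = 2.086 m³/s
w_3 = (21.3 − 4.5)/2 = 8.4 m; q_3 = 0.89 × 2.24 × 8.4 = 16.75 m³/s
w_4 = (23.3 − 12.3)/2 = 5.5 m; q_4 = 0.53 × 1.13 × 5.5 = 3.294 m³/s
w_5 = (25.3 − 21.3)/2 = 2 m; q_5 = 0.78 × 1.20 × 2 = 1.872 m³/s
w_6 = (25.3 − 23.3)/2 = 1 m; q_6 = 0.30 × 0.47 × 1 = 0.1410 m³/s
Q = Σ qᵢ = 24.27 m³/s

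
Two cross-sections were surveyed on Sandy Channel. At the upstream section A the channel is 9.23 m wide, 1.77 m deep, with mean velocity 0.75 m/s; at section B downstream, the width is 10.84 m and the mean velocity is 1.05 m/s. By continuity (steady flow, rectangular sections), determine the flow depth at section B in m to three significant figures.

1.08 m

Q = A₁V₁ = (9.23×1.77) × 0.75 = 12.25 m³/s
d₂ = Q/(b₂ V₂) = 12.25/(10.84×1.05) = 1.077 m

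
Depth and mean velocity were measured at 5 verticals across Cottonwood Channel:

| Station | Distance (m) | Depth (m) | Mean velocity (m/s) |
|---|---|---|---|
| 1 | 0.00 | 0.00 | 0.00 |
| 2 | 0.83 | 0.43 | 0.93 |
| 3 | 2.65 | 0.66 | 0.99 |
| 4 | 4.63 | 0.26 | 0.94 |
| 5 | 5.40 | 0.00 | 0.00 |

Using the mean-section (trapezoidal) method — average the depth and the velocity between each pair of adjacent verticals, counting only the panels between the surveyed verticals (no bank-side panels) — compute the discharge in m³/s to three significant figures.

Panel 1-2: Δb = 0.83 m, d̄ = (0.00+0.43)/2 = 0.215, v̄ = (0.00+0.93)/2 = 0.465 → q = 0.83×0.215×0.465 = 0.08298 m³/s
Panel 2-3: Δb = 1.82 m, d̄ = (0.43+0.66)/2 = 0.545, v̄ = (0.93+0.99)/2 = 0.96 → q = 1.82×0.545×0.96 = 0.9522 m³/s
Panel 3-4: Δb = 1.98 m, d̄ = (0.66+0.26)/2 = 0.46, v̄ = (0.99+0.94)/2 = 0.965 → q = 1.98×0.46×0.965 = 0.8789 m³/s
Panel 4-5: Δb = 0.77 m, d̄ = (0.26+0.00)/2 = 0.13, v̄ = (0.94+0.00)/2 = 0.47 → q = 0.77×0.13×0.47 = 0.04705 m³/s
Q = Σ q = 1.961 m³/s

1.96 m³/s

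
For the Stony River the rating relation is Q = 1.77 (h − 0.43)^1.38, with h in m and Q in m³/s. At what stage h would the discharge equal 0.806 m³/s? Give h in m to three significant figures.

h − h₀ = (Q/C)^(1/b) = (0.806/1.77)^(1/1.38) = 0.5655 m
h = 0.43 + 0.5655 = 0.9955 m

0.996 m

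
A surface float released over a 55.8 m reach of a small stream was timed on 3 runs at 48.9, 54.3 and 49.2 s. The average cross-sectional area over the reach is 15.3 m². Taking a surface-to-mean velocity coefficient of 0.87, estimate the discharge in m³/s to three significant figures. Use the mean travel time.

t̄ = (48.9 + 54.3 + 49.2) / 3 = 50.8 s
v_surface = L / t̄ = 55.8 / 50.8 = 1.098 m/s
v_mean = 0.87 × 1.098 = 0.9556 m/s
Q = A × v_mean = 15.3 × 0.9556 = 14.62 m³/s

14.6 m³/s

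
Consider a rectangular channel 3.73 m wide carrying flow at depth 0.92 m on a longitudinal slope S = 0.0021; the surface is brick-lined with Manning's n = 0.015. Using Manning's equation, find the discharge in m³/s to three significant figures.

7.59 m³/s

A = b·y = 3.73 × 0.92 = 3.432 m²
P = b + 2y = 3.73 + 2×0.92 = 5.570 m
R = A/P = 3.432/5.570 = 0.6161 m
Q = (1/n)·A·R^(2/3)·S^(1/2) = (1/0.015) × 3.432 × 0.6161^(2/3) × 0.0021^(1/2) = 7.591 m³/s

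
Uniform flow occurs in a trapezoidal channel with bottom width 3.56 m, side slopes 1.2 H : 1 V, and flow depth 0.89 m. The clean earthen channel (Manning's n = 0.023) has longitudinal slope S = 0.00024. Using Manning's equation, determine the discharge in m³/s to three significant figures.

2.08 m³/s

A = (b + z·y)·y = (3.56 + 1.2×0.89)×0.89 = 4.119 m²
P = b + 2y√(1+z²) = 3.56 + 2×0.89×√(1+1.2²) = 6.340 m
R = A/P = 4.119/6.340 = 0.6496 m
Q = (1/n)·A·R^(2/3)·S^(1/2) = (1/0.023) × 4.119 × 0.6496^(2/3) × 0.00024^(1/2) = 2.081 m³/s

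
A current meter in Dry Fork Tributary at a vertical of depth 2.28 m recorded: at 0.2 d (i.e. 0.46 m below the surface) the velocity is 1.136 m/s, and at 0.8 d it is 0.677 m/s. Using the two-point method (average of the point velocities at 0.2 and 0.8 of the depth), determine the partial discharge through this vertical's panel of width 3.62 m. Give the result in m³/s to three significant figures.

v̄ = (1.136 + 0.677) / 2 = 0.9065 m/s
q = v̄ × d × w = 0.9065 × 2.28 × 3.62 = 7.482 m³/s

7.48 m³/s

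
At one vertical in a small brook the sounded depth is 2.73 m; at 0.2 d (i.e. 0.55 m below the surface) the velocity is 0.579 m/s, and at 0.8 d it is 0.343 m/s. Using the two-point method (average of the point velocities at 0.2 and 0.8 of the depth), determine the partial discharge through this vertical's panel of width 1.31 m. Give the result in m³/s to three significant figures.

v̄ = (0.579 + 0.343) / 2 = 0.4610 m/s
q = v̄ × d × w = 0.4610 × 2.73 × 1.31 = 1.649 m³/s

1.65 m³/s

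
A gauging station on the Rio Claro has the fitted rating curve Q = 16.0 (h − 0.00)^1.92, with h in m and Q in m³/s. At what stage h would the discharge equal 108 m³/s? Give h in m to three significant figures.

h − h₀ = (Q/C)^(1/b) = (108/16.0)^(1/1.92) = 2.704 m
h = 0.00 + 2.704 = 2.704 m

2.70 m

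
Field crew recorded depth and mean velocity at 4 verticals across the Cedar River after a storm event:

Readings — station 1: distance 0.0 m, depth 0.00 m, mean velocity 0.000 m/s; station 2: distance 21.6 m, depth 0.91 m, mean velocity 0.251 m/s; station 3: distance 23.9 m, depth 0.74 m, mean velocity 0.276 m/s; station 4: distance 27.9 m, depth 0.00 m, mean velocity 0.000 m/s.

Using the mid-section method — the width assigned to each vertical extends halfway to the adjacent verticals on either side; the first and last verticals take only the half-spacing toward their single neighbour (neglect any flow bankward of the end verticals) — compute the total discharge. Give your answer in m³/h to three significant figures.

w_2 = (23.9 − 0.0)/2 = 11.95 m; q_2 = 0.251 × 0.91 × 11.95 = 2.729 m³/s
w_3 = (27.9 − 21.6)/2 = 3.15 m; q_3 = 0.276 × 0.74 × 3.15 = 0.6434 m³/s
Stations 1, 4 contribute zero (depth or velocity is 0).
Q = Σ qᵢ = 3.373 m³/s
= 3.373 × 3600 = 12140 m³/h

12100 m³/h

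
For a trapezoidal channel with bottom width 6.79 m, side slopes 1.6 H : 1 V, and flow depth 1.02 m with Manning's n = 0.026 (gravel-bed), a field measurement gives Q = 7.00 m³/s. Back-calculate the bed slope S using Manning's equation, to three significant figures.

A = (b + z·y)·y = (6.79 + 1.6×1.02)×1.02 = 8.590 m²
P = b + 2y√(1+z²) = 6.79 + 2×1.02×√(1+1.6²) = 10.64 m
R = A/P = 8.590/10.64 = 0.8074 m
S = (Q·n / (1·A·R^(2/3)))² = (7.00×0.026 / (1×8.590×0.8671))² = 0.0005970

0.000597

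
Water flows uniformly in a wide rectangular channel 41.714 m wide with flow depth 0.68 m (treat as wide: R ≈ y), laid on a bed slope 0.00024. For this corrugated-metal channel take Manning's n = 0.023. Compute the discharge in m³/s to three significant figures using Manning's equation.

14.8 m³/s

A = b·y = 41.714 × 0.68 = 28.37 m²
Wide channel: R ≈ y = 0.68 m
Q = (1/n)·A·R^(2/3)·S^(1/2) = (1/0.023) × 28.37 × 0.6800^(2/3) × 0.00024^(1/2) = 14.77 m³/s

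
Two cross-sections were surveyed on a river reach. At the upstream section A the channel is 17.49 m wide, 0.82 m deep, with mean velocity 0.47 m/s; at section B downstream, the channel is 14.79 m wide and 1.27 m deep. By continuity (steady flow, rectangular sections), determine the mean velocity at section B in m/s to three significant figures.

0.359 m/s

Q = A₁V₁ = (17.49×0.82) × 0.47 = 6.741 m³/s
A₂ = 14.79 × 1.27 = 18.78 m²
V₂ = Q/A₂ = 6.741/18.78 = 0.3589 m/s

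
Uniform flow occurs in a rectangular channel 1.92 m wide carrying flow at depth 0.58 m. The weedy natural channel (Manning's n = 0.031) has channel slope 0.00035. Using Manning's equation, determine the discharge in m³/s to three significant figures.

A = b·y = 1.92 × 0.58 = 1.114 m²
P = b + 2y = 1.92 + 2×0.58 = 3.080 m
R = A/P = 1.114/3.080 = 0.3616 m
Q = (1/n)·A·R^(2/3)·S^(1/2) = (1/0.031) × 1.114 × 0.3616^(2/3) × 0.00035^(1/2) = 0.3411 m³/s

0.341 m³/s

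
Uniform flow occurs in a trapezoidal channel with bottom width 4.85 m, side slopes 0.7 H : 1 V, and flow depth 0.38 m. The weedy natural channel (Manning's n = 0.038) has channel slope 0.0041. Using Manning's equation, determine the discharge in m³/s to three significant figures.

1.58 m³/s

A = (b + z·y)·y = (4.85 + 0.7×0.38)×0.38 = 1.944 m²
P = b + 2y√(1+z²) = 4.85 + 2×0.38×√(1+0.7²) = 5.778 m
R = A/P = 1.944/5.778 = 0.3365 m
Q = (1/n)·A·R^(2/3)·S^(1/2) = (1/0.038) × 1.944 × 0.3365^(2/3) × 0.0041^(1/2) = 1.585 m³/s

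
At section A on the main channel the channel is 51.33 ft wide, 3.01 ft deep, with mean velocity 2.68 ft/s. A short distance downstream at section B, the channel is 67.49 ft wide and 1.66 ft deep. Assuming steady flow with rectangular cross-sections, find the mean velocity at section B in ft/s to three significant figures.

Q = A₁V₁ = (51.33×3.01) × 2.68 = 414.1 ft³/s
A₂ = 67.49 × 1.66 = 112.0 ft²
V₂ = Q/A₂ = 414.1/112.0 = 3.696 ft/s

3.70 ft/s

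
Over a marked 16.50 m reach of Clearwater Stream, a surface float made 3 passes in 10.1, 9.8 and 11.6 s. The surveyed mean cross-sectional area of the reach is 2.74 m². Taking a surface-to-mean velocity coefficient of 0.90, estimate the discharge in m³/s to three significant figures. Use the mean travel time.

t̄ = (10.1 + 9.8 + 11.6) / 3 = 10.5 s
v_surface = L / t̄ = 16.50 / 10.5 = 1.571 m/s
v_mean = 0.90 × 1.571 = 1.414 m/s
Q = A × v_mean = 2.74 × 1.414 = 3.875 m³/s

3.88 m³/s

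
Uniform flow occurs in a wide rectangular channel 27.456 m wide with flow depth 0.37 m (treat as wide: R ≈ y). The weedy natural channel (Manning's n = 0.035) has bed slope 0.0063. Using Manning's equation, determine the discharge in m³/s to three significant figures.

11.9 m³/s

A = b·y = 27.456 × 0.37 = 10.16 m²
Wide channel: R ≈ y = 0.37 m
Q = (1/n)·A·R^(2/3)·S^(1/2) = (1/0.035) × 10.16 × 0.3700^(2/3) × 0.0063^(1/2) = 11.87 m³/s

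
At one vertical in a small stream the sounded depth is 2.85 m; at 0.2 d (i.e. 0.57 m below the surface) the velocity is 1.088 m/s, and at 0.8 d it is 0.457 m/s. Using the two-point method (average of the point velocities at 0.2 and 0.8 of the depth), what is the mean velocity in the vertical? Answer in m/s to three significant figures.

v̄ = (1.088 + 0.457) / 2 = 0.7725 m/s

0.773 m/s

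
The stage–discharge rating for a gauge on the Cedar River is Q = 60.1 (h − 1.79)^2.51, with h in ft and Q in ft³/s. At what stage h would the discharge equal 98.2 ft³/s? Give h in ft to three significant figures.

3.01 ft

h − h₀ = (Q/C)^(1/b) = (98.2/60.1)^(1/2.51) = 1.216 ft
h = 1.79 + 1.216 = 3.006 ft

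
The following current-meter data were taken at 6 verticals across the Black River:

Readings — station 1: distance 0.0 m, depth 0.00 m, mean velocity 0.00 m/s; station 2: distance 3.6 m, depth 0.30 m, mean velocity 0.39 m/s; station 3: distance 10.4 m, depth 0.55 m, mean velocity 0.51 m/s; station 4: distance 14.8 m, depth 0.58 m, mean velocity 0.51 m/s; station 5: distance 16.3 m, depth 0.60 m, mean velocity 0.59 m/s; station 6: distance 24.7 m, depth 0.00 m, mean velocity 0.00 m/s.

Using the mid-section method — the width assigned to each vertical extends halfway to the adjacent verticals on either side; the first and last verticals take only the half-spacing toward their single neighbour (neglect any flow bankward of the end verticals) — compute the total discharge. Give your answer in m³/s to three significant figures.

w_2 = (10.4 − 0.0)/2 = 5.2 m; q_2 = 0.39 × 0.30 × 5.2 = 0.6084 m³/s
w_3 = (14.8 − 3.6)/2 = 5.6 m; q_3 = 0.51 × 0.55 × 5.6 = 1.571 m³/s
w_4 = (16.3 − 10.4)/2 = 2.95 m; q_4 = 0.51 × 0.58 × 2.95 = 0.8726 m³/s
w_5 = (24.7 − 14.8)/2 = 4.95 m; q_5 = 0.59 × 0.60 × 4.95 = 1.752 m³/s
Stations 1, 6 contribute zero (depth or velocity is 0).
Q = Σ qᵢ = 4.804 m³/s

4.80 m³/s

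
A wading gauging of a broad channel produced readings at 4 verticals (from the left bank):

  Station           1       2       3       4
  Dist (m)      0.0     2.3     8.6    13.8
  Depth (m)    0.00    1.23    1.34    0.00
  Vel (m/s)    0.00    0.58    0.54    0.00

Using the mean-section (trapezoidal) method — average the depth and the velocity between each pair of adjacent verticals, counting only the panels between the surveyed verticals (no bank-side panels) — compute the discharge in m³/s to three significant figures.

5.88 m³/s

Panel 1-2: Δb = 2.3 m, d̄ = (0.00+1.23)/2 = 0.615, v̄ = (0.00+0.58)/2 = 0.29 → q = 2.3×0.615×0.29 = 0.4102 m³/s
Panel 2-3: Δb = 6.3 m, d̄ = (1.23+1.34)/2 = 1.285, v̄ = (0.58+0.54)/2 = 0.56 → q = 6.3×1.285×0.56 = 4.533 m³/s
Panel 3-4: Δb = 5.2 m, d̄ = (1.34+0.00)/2 = 0.67, v̄ = (0.54+0.00)/2 = 0.27 → q = 5.2×0.67×0.27 = 0.9407 m³/s
Q = Σ q = 5.884 m³/s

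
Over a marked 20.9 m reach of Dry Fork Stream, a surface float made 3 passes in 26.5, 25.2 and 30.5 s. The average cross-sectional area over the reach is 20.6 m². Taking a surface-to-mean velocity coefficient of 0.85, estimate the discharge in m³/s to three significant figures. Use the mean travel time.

13.4 m³/s

t̄ = (26.5 + 25.2 + 30.5) / 3 = 27.4 s
v_surface = L / t̄ = 20.9 / 27.4 = 0.7628 m/s
v_mean = 0.85 × 0.7628 = 0.6484 m/s
Q = A × v_mean = 20.6 × 0.6484 = 13.36 m³/s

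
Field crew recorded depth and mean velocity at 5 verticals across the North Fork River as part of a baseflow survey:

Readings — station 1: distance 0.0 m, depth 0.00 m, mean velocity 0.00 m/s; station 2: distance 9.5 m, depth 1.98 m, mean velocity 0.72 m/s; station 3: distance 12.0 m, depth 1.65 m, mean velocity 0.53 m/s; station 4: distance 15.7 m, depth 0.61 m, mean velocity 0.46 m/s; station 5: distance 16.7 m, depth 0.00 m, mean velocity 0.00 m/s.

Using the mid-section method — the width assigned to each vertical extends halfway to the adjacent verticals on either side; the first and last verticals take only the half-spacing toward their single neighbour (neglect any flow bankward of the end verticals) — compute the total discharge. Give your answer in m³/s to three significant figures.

w_2 = (12.0 − 0.0)/2 = 6 m; q_2 = 0.72 × 1.98 × 6 = 8.554 m³/s
w_3 = (15.7 − 9.5)/2 = 3.1 m; q_3 = 0.53 × 1.65 × 3.1 = 2.711 m³/s
w_4 = (16.7 − 12.0)/2 = 2.35 m; q_4 = 0.46 × 0.61 × 2.35 = 0.6594 m³/s
Stations 1, 5 contribute zero (depth or velocity is 0).
Q = Σ qᵢ = 11.92 m³/s

11.9 m³/s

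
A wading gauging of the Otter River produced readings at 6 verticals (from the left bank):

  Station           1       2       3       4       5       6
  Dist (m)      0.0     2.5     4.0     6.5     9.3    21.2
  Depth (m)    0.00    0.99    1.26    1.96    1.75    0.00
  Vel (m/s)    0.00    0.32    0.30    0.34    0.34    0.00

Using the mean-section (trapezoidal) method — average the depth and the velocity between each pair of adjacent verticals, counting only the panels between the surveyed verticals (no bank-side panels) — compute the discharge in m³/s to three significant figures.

Panel 1-2: Δb = 2.5 m, d̄ = (0.00+0.99)/2 = 0.495, v̄ = (0.00+0.32)/2 = 0.16 → q = 2.5×0.495×0.16 = 0.1980 m³/s
Panel 2-3: Δb = 1.5 m, d̄ = (0.99+1.26)/2 = 1.125, v̄ = (0.32+0.30)/2 = 0.31 → q = 1.5×1.125×0.31 = 0.5231 m³/s
Panel 3-4: Δb = 2.5 m, d̄ = (1.26+1.96)/2 = 1.61, v̄ = (0.30+0.34)/2 = 0.32 → q = 2.5×1.61×0.32 = 1.288 m³/s
Panel 4-5: Δb = 2.8 m, d̄ = (1.96+1.75)/2 = 1.855, v̄ = (0.34+0.34)/2 = 0.34 → q = 2.8×1.855×0.34 = 1.766 m³/s
Panel 5-6: Δb = 11.9 m, d̄ = (1.75+0.00)/2 = 0.875, v̄ = (0.34+0.00)/2 = 0.17 → q = 11.9×0.875×0.17 = 1.770 m³/s
Q = Σ q = 5.545 m³/s

5.55 m³/s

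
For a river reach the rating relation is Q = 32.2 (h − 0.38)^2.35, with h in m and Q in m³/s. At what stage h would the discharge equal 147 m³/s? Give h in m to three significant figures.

h − h₀ = (Q/C)^(1/b) = (147/32.2)^(1/2.35) = 1.908 m
h = 0.38 + 1.908 = 2.288 m

2.29 m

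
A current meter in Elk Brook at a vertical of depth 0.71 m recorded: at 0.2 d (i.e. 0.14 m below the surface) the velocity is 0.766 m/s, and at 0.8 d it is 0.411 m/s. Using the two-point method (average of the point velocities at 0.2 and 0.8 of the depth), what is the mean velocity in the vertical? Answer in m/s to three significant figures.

0.589 m/s

v̄ = (0.766 + 0.411) / 2 = 0.5885 m/s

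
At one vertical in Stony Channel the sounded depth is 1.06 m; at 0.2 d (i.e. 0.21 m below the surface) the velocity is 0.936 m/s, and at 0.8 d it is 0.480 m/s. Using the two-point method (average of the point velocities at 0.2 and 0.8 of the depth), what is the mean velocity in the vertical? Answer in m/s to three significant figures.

v̄ = (0.936 + 0.480) / 2 = 0.7080 m/s

0.708 m/s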